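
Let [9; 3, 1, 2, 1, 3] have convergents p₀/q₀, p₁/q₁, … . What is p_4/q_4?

139/15

Using pₖ = aₖpₖ₋₁ + pₖ₋₂, qₖ = aₖqₖ₋₁ + qₖ₋₂ (with p₋₁=1, p₋₂=0, q₋₁=0, q₋₂=1):
  k=0: a=9, p=9, q=1
  k=1: a=3, p=28, q=3
  k=2: a=1, p=37, q=4
  k=3: a=2, p=102, q=11
  k=4: a=1, p=139, q=15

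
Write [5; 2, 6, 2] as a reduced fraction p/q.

153/28

Using pₖ = aₖpₖ₋₁ + pₖ₋₂ and qₖ = aₖqₖ₋₁ + qₖ₋₂:
  k=0: a=5, p=5, q=1
  k=1: a=2, p=11, q=2
  k=2: a=6, p=71, q=13
  k=3: a=2, p=153, q=28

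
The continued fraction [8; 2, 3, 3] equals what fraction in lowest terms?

194/23

Using pₖ = aₖpₖ₋₁ + pₖ₋₂ and qₖ = aₖqₖ₋₁ + qₖ₋₂:
  k=0: a=8, p=8, q=1
  k=1: a=2, p=17, q=2
  k=2: a=3, p=59, q=7
  k=3: a=3, p=194, q=23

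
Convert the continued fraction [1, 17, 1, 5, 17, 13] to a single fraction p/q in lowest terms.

Fold from the inside: start with 13/1.
  17 + 1/13 = 222/13
  5 + 13/222 = 1123/222
  1 + 222/1123 = 1345/1123
  17 + 1123/1345 = 23988/1345
  1 + 1345/23988 = 25333/23988

25333/23988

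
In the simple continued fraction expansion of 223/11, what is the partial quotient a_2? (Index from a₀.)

1

223 = 20·11 + 3   →  a_0 = 20
11 = 3·3 + 2   →  a_1 = 3
3 = 1·2 + 1   →  a_2 = 1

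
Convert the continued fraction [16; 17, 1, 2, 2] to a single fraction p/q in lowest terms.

1991/124

Fold from the inside: start with 2/1.
  2 + 1/2 = 5/2
  1 + 2/5 = 7/5
  17 + 5/7 = 124/7
  16 + 7/124 = 1991/124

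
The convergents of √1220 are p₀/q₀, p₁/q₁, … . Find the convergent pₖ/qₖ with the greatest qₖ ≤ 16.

√1220 = [34; 1, 12, 1, 68, …] (period length 4).
Convergents:
  p_0/q_0 = 34/1
  p_1/q_1 = 35/1
  p_2/q_2 = 454/13
  p_3/q_3 = 489/14
  p_4/q_4 = 33706/965
q_3 = 14 ≤ 16 < 965 = q_4, so the answer is 489/14.

489/14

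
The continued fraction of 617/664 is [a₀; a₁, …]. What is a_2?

13

617 = 0·664 + 617   →  a_0 = 0
664 = 1·617 + 47   →  a_1 = 1
617 = 13·47 + 6   →  a_2 = 13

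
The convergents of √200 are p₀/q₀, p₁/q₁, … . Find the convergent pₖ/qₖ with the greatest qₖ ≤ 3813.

√200 = [14; 7, 28, …] (period length 2).
Convergents:
  p_0/q_0 = 14/1
  p_1/q_1 = 99/7
  p_2/q_2 = 2786/197
  p_3/q_3 = 19601/1386
  p_4/q_4 = 551614/39005
q_3 = 1386 ≤ 3813 < 39005 = q_4, so the answer is 19601/1386.

19601/1386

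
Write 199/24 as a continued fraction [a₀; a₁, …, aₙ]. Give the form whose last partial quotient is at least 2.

[8; 3, 2, 3]

199 = 8×24 + 7
24 = 3×7 + 3
7 = 2×3 + 1
3 = 3×1 + 0  (stop)
So 199/24 = [8; 3, 2, 3].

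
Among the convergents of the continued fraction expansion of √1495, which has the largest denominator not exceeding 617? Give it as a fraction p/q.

√1495 = [38; 1, 1, 1, 76, …] (period length 4).
Convergents:
  p_0/q_0 = 38/1
  p_1/q_1 = 39/1
  p_2/q_2 = 77/2
  p_3/q_3 = 116/3
  p_4/q_4 = 8893/230
  p_5/q_5 = 9009/233
  p_6/q_6 = 17902/463
  p_7/q_7 = 26911/696
q_6 = 463 ≤ 617 < 696 = q_7, so the answer is 17902/463.

17902/463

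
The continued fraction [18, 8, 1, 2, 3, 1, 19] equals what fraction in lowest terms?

40469/2234

Using pₖ = aₖpₖ₋₁ + pₖ₋₂ and qₖ = aₖqₖ₋₁ + qₖ₋₂:
  k=0: a=18, p=18, q=1
  k=1: a=8, p=145, q=8
  k=2: a=1, p=163, q=9
  k=3: a=2, p=471, q=26
  k=4: a=3, p=1576, q=87
  k=5: a=1, p=2047, q=113
  k=6: a=19, p=40469, q=2234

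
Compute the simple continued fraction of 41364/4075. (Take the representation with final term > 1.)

41364 = 10·4075 + 614
4075 = 6·614 + 391
614 = 1·391 + 223
391 = 1·223 + 168
223 = 1·168 + 55
168 = 3·55 + 3
55 = 18·3 + 1
3 = 3·1 + 0  (stop)
So 41364/4075 = [10; 6, 1, 1, 1, 3, 18, 3].

[10; 6, 1, 1, 1, 3, 18, 3]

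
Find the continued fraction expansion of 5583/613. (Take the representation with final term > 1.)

5583 = 9*613 + 66
613 = 9*66 + 19
66 = 3*19 + 9
19 = 2*9 + 1
9 = 9*1 + 0  (stop)
So 5583/613 = [9; 9, 3, 2, 9].

[9; 9, 3, 2, 9]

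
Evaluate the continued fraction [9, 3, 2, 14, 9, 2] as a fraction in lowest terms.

Fold from the inside: start with 2/1.
  9 + 1/2 = 19/2
  14 + 2/19 = 268/19
  2 + 19/268 = 555/268
  3 + 268/555 = 1933/555
  9 + 555/1933 = 17952/1933

17952/1933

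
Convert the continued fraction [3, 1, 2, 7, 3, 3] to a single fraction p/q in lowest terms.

843/229

Fold from the inside: start with 3/1.
  3 + 1/3 = 10/3
  7 + 3/10 = 73/10
  2 + 10/73 = 156/73
  1 + 73/156 = 229/156
  3 + 156/229 = 843/229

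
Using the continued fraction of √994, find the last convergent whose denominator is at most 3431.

72104/2287

√994 = [31; 1, 1, 8, 1, 1, 62, …] (period length 6).
Convergents:
  p_0/q_0 = 31/1
  p_1/q_1 = 32/1
  p_2/q_2 = 63/2
  p_3/q_3 = 536/17
  p_4/q_4 = 599/19
  p_5/q_5 = 1135/36
  p_6/q_6 = 70969/2251
  p_7/q_7 = 72104/2287
  p_8/q_8 = 143073/4538
q_7 = 2287 ≤ 3431 < 4538 = q_8, so the answer is 72104/2287.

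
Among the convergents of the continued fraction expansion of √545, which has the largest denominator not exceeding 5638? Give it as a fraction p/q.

90883/3893

√545 = [23; 2, 1, 8, 1, 2, 46, …] (period length 6).
Convergents:
  p_0/q_0 = 23/1
  p_1/q_1 = 47/2
  p_2/q_2 = 70/3
  p_3/q_3 = 607/26
  p_4/q_4 = 677/29
  p_5/q_5 = 1961/84
  p_6/q_6 = 90883/3893
  p_7/q_7 = 183727/7870
q_6 = 3893 ≤ 5638 < 7870 = q_7, so the answer is 90883/3893.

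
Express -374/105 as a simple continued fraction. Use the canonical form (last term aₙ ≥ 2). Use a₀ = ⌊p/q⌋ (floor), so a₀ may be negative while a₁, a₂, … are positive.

-374 = -4×105 + 46
105 = 2×46 + 13
46 = 3×13 + 7
13 = 1×7 + 6
7 = 1×6 + 1
6 = 6×1 + 0  (stop)
So -374/105 = [-4; 2, 3, 1, 1, 6].

[-4; 2, 3, 1, 1, 6]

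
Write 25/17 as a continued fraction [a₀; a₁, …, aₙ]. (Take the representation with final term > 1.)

[1; 2, 8]

25 = 1*17 + 8
17 = 2*8 + 1
8 = 8*1 + 0  (stop)
So 25/17 = [1; 2, 8].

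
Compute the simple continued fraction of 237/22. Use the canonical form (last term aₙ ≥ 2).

[10; 1, 3, 2, 2]

237 = 10*22 + 17
22 = 1*17 + 5
17 = 3*5 + 2
5 = 2*2 + 1
2 = 2*1 + 0  (stop)
So 237/22 = [10; 1, 3, 2, 2].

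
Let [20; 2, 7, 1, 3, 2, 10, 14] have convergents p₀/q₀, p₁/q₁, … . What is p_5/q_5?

3050/149

Using pₖ = aₖpₖ₋₁ + pₖ₋₂, qₖ = aₖqₖ₋₁ + qₖ₋₂ (with p₋₁=1, p₋₂=0, q₋₁=0, q₋₂=1):
  k=0: a=20, p=20, q=1
  k=1: a=2, p=41, q=2
  k=2: a=7, p=307, q=15
  k=3: a=1, p=348, q=17
  k=4: a=3, p=1351, q=66
  k=5: a=2, p=3050, q=149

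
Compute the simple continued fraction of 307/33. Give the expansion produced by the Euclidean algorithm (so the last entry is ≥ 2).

307 = 9*33 + 10
33 = 3*10 + 3
10 = 3*3 + 1
3 = 3*1 + 0  (stop)
So 307/33 = [9; 3, 3, 3].

[9; 3, 3, 3]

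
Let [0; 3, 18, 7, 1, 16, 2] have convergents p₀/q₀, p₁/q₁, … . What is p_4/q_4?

145/443

Using pₖ = aₖpₖ₋₁ + pₖ₋₂, qₖ = aₖqₖ₋₁ + qₖ₋₂ (with p₋₁=1, p₋₂=0, q₋₁=0, q₋₂=1):
  k=0: a=0, p=0, q=1
  k=1: a=3, p=1, q=3
  k=2: a=18, p=18, q=55
  k=3: a=7, p=127, q=388
  k=4: a=1, p=145, q=443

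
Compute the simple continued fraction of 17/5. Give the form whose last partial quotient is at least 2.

17 = 3*5 + 2
5 = 2*2 + 1
2 = 2*1 + 0  (stop)
So 17/5 = [3; 2, 2].

[3; 2, 2]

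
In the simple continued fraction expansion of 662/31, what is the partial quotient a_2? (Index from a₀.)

662 = 21·31 + 11   →  a_0 = 21
31 = 2·11 + 9   →  a_1 = 2
11 = 1·9 + 2   →  a_2 = 1

1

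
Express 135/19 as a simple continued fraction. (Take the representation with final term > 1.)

[7; 9, 2]

135 = 7×19 + 2
19 = 9×2 + 1
2 = 2×1 + 0  (stop)
So 135/19 = [7; 9, 2].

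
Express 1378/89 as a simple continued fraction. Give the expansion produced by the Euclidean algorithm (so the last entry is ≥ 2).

1378 = 15×89 + 43
89 = 2×43 + 3
43 = 14×3 + 1
3 = 3×1 + 0  (stop)
So 1378/89 = [15; 2, 14, 3].

[15; 2, 14, 3]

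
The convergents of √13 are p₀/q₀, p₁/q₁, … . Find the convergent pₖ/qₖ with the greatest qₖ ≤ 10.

√13 = [3; 1, 1, 1, 1, 6, …] (period length 5).
Convergents:
  p_0/q_0 = 3/1
  p_1/q_1 = 4/1
  p_2/q_2 = 7/2
  p_3/q_3 = 11/3
  p_4/q_4 = 18/5
  p_5/q_5 = 119/33
q_4 = 5 ≤ 10 < 33 = q_5, so the answer is 18/5.

18/5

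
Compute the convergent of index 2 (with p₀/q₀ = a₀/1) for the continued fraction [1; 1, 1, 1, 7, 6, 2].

Using pₖ = aₖpₖ₋₁ + pₖ₋₂, qₖ = aₖqₖ₋₁ + qₖ₋₂ (with p₋₁=1, p₋₂=0, q₋₁=0, q₋₂=1):
  k=0: a=1, p=1, q=1
  k=1: a=1, p=2, q=1
  k=2: a=1, p=3, q=2

3/2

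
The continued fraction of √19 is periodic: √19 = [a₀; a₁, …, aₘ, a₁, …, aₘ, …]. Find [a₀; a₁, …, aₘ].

a₀ = ⌊√19⌋ = 4.
With m₀=0, d₀=1 and mₖ₊₁ = dₖaₖ − mₖ, dₖ₊₁ = (n − mₖ₊₁²)/dₖ, aₖ₊₁ = ⌊(a₀+mₖ₊₁)/dₖ₊₁⌋:
  k=1: m=4, d=3, a=2
  k=2: m=2, d=5, a=1
  k=3: m=3, d=2, a=3
  k=4: m=3, d=5, a=1
  k=5: m=2, d=3, a=2
  k=6: m=4, d=1, a=8
d=1 and a=2a₀=8 at k=6, so the next step gives (m, d) = (4, 3) again — its k=1 value — and the period has length 6.

[4; 2, 1, 3, 1, 2, 8]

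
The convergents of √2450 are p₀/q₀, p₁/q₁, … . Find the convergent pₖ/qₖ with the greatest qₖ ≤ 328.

9751/197

√2450 = [49; 2, 98, …] (period length 2).
Convergents:
  p_0/q_0 = 49/1
  p_1/q_1 = 99/2
  p_2/q_2 = 9751/197
  p_3/q_3 = 19601/396
q_2 = 197 ≤ 328 < 396 = q_3, so the answer is 9751/197.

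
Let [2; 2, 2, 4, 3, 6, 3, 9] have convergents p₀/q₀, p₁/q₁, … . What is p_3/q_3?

Using pₖ = aₖpₖ₋₁ + pₖ₋₂, qₖ = aₖqₖ₋₁ + qₖ₋₂ (with p₋₁=1, p₋₂=0, q₋₁=0, q₋₂=1):
  k=0: a=2, p=2, q=1
  k=1: a=2, p=5, q=2
  k=2: a=2, p=12, q=5
  k=3: a=4, p=53, q=22

53/22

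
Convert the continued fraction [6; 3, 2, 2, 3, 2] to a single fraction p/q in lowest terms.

Fold from the inside: start with 2/1.
  3 + 1/2 = 7/2
  2 + 2/7 = 16/7
  2 + 7/16 = 39/16
  3 + 16/39 = 133/39
  6 + 39/133 = 837/133

837/133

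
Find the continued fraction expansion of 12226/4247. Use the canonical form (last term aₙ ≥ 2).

[2; 1, 7, 4, 18, 7]

12226 = 2·4247 + 3732
4247 = 1·3732 + 515
3732 = 7·515 + 127
515 = 4·127 + 7
127 = 18·7 + 1
7 = 7·1 + 0  (stop)
So 12226/4247 = [2; 1, 7, 4, 18, 7].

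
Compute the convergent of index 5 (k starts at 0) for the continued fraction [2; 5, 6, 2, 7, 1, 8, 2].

1244/567

Using pₖ = aₖpₖ₋₁ + pₖ₋₂, qₖ = aₖqₖ₋₁ + qₖ₋₂ (with p₋₁=1, p₋₂=0, q₋₁=0, q₋₂=1):
  k=0: a=2, p=2, q=1
  k=1: a=5, p=11, q=5
  k=2: a=6, p=68, q=31
  k=3: a=2, p=147, q=67
  k=4: a=7, p=1097, q=500
  k=5: a=1, p=1244, q=567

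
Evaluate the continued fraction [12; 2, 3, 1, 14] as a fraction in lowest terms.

Using pₖ = aₖpₖ₋₁ + pₖ₋₂ and qₖ = aₖqₖ₋₁ + qₖ₋₂:
  k=0: a=12, p=12, q=1
  k=1: a=2, p=25, q=2
  k=2: a=3, p=87, q=7
  k=3: a=1, p=112, q=9
  k=4: a=14, p=1655, q=133

1655/133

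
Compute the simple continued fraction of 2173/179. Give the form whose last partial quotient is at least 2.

[12; 7, 6, 4]

2173 = 12*179 + 25
179 = 7*25 + 4
25 = 6*4 + 1
4 = 4*1 + 0  (stop)
So 2173/179 = [12; 7, 6, 4].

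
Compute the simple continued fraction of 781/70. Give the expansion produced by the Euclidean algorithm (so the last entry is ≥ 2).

781 = 11×70 + 11
70 = 6×11 + 4
11 = 2×4 + 3
4 = 1×3 + 1
3 = 3×1 + 0  (stop)
So 781/70 = [11; 6, 2, 1, 3].

[11; 6, 2, 1, 3]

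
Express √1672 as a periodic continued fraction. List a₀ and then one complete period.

[40; 1, 8, 10, 8, 1, 80]

a₀ = ⌊√1672⌋ = 40.
With m₀=0, d₀=1 and mₖ₊₁ = dₖaₖ − mₖ, dₖ₊₁ = (n − mₖ₊₁²)/dₖ, aₖ₊₁ = ⌊(a₀+mₖ₊₁)/dₖ₊₁⌋:
  k=1: m=40, d=72, a=1
  k=2: m=32, d=9, a=8
  k=3: m=40, d=8, a=10
  k=4: m=40, d=9, a=8
  k=5: m=32, d=72, a=1
  k=6: m=40, d=1, a=80
d=1 and a=2a₀=80 at k=6, so the next step gives (m, d) = (40, 72) again — its k=1 value — and the period has length 6.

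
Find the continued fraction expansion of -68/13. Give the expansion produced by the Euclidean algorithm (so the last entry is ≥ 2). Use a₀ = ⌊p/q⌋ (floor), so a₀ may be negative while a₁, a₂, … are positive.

[-6; 1, 3, 3]

-68 = -6×13 + 10
13 = 1×10 + 3
10 = 3×3 + 1
3 = 3×1 + 0  (stop)
So -68/13 = [-6; 1, 3, 3].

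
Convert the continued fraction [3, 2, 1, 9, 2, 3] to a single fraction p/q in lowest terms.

709/212

Fold from the inside: start with 3/1.
  2 + 1/3 = 7/3
  9 + 3/7 = 66/7
  1 + 7/66 = 73/66
  2 + 66/73 = 212/73
  3 + 73/212 = 709/212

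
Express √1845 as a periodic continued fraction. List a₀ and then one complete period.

[42; 1, 20, 2, 20, 1, 84]

a₀ = ⌊√1845⌋ = 42.
With m₀=0, d₀=1 and mₖ₊₁ = dₖaₖ − mₖ, dₖ₊₁ = (n − mₖ₊₁²)/dₖ, aₖ₊₁ = ⌊(a₀+mₖ₊₁)/dₖ₊₁⌋:
  k=1: m=42, d=81, a=1
  k=2: m=39, d=4, a=20
  k=3: m=41, d=41, a=2
  k=4: m=41, d=4, a=20
  k=5: m=39, d=81, a=1
  k=6: m=42, d=1, a=84
d=1 and a=2a₀=84 at k=6, so the next step gives (m, d) = (42, 81) again — its k=1 value — and the period has length 6.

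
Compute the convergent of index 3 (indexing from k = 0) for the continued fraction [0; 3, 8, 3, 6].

25/78

Using pₖ = aₖpₖ₋₁ + pₖ₋₂, qₖ = aₖqₖ₋₁ + qₖ₋₂ (with p₋₁=1, p₋₂=0, q₋₁=0, q₋₂=1):
  k=0: a=0, p=0, q=1
  k=1: a=3, p=1, q=3
  k=2: a=8, p=8, q=25
  k=3: a=3, p=25, q=78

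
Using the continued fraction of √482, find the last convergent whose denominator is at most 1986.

√482 = [21; 1, 20, 1, 42, …] (period length 4).
Convergents:
  p_0/q_0 = 21/1
  p_1/q_1 = 22/1
  p_2/q_2 = 461/21
  p_3/q_3 = 483/22
  p_4/q_4 = 20747/945
  p_5/q_5 = 21230/967
  p_6/q_6 = 445347/20285
q_5 = 967 ≤ 1986 < 20285 = q_6, so the answer is 21230/967.

21230/967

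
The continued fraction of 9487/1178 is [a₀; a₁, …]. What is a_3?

9487 = 8·1178 + 63   →  a_0 = 8
1178 = 18·63 + 44   →  a_1 = 18
63 = 1·44 + 19   →  a_2 = 1
44 = 2·19 + 6   →  a_3 = 2

2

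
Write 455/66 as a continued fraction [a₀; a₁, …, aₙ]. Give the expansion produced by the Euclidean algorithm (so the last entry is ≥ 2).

455 = 6×66 + 59
66 = 1×59 + 7
59 = 8×7 + 3
7 = 2×3 + 1
3 = 3×1 + 0  (stop)
So 455/66 = [6; 1, 8, 2, 3].

[6; 1, 8, 2, 3]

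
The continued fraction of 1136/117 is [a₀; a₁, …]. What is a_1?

1136 = 9·117 + 83   →  a_0 = 9
117 = 1·83 + 34   →  a_1 = 1

1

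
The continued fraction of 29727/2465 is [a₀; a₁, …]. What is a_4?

29727 = 12·2465 + 147   →  a_0 = 12
2465 = 16·147 + 113   →  a_1 = 16
147 = 1·113 + 34   →  a_2 = 1
113 = 3·34 + 11   →  a_3 = 3
34 = 3·11 + 1   →  a_4 = 3

3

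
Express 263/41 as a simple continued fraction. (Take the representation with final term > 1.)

263 = 6×41 + 17
41 = 2×17 + 7
17 = 2×7 + 3
7 = 2×3 + 1
3 = 3×1 + 0  (stop)
So 263/41 = [6; 2, 2, 2, 3].

[6; 2, 2, 2, 3]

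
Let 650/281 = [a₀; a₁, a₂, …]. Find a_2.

650 = 2·281 + 88   →  a_0 = 2
281 = 3·88 + 17   →  a_1 = 3
88 = 5·17 + 3   →  a_2 = 5

5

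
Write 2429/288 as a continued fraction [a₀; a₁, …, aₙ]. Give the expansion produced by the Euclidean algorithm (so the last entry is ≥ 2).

2429 = 8·288 + 125
288 = 2·125 + 38
125 = 3·38 + 11
38 = 3·11 + 5
11 = 2·5 + 1
5 = 5·1 + 0  (stop)
So 2429/288 = [8; 2, 3, 3, 2, 5].

[8; 2, 3, 3, 2, 5]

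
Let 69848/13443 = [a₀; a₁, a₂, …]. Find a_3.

69848 = 5·13443 + 2633   →  a_0 = 5
13443 = 5·2633 + 278   →  a_1 = 5
2633 = 9·278 + 131   →  a_2 = 9
278 = 2·131 + 16   →  a_3 = 2

2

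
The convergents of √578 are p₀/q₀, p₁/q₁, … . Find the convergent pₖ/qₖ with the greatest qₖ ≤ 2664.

√578 = [24; 24, 48, …] (period length 2).
Convergents:
  p_0/q_0 = 24/1
  p_1/q_1 = 577/24
  p_2/q_2 = 27720/1153
  p_3/q_3 = 665857/27696
q_2 = 1153 ≤ 2664 < 27696 = q_3, so the answer is 27720/1153.

27720/1153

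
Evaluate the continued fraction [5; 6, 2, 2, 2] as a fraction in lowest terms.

397/77

Using pₖ = aₖpₖ₋₁ + pₖ₋₂ and qₖ = aₖqₖ₋₁ + qₖ₋₂:
  k=0: a=5, p=5, q=1
  k=1: a=6, p=31, q=6
  k=2: a=2, p=67, q=13
  k=3: a=2, p=165, q=32
  k=4: a=2, p=397, q=77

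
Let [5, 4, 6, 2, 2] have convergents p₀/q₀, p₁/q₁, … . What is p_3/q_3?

283/54

Using pₖ = aₖpₖ₋₁ + pₖ₋₂, qₖ = aₖqₖ₋₁ + qₖ₋₂ (with p₋₁=1, p₋₂=0, q₋₁=0, q₋₂=1):
  k=0: a=5, p=5, q=1
  k=1: a=4, p=21, q=4
  k=2: a=6, p=131, q=25
  k=3: a=2, p=283, q=54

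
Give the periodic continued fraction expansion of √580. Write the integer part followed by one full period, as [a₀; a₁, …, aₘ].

[24; 12, 48]

a₀ = ⌊√580⌋ = 24.
With m₀=0, d₀=1 and mₖ₊₁ = dₖaₖ − mₖ, dₖ₊₁ = (n − mₖ₊₁²)/dₖ, aₖ₊₁ = ⌊(a₀+mₖ₊₁)/dₖ₊₁⌋:
  k=1: m=24, d=4, a=12
  k=2: m=24, d=1, a=48
d=1 and a=2a₀=48 at k=2, so the next step gives (m, d) = (24, 4) again — its k=1 value — and the period has length 2.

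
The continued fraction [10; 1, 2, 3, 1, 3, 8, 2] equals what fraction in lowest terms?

9186/859

Fold from the inside: start with 2/1.
  8 + 1/2 = 17/2
  3 + 2/17 = 53/17
  1 + 17/53 = 70/53
  3 + 53/70 = 263/70
  2 + 70/263 = 596/263
  1 + 263/596 = 859/596
  10 + 596/859 = 9186/859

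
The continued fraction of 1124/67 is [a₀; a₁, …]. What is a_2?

1124 = 16·67 + 52   →  a_0 = 16
67 = 1·52 + 15   →  a_1 = 1
52 = 3·15 + 7   →  a_2 = 3

3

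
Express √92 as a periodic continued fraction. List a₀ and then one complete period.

a₀ = ⌊√92⌋ = 9.
With m₀=0, d₀=1 and mₖ₊₁ = dₖaₖ − mₖ, dₖ₊₁ = (n − mₖ₊₁²)/dₖ, aₖ₊₁ = ⌊(a₀+mₖ₊₁)/dₖ₊₁⌋:
  k=1: m=9, d=11, a=1
  k=2: m=2, d=8, a=1
  k=3: m=6, d=7, a=2
  k=4: m=8, d=4, a=4
  k=5: m=8, d=7, a=2
  k=6: m=6, d=8, a=1
  k=7: m=2, d=11, a=1
  k=8: m=9, d=1, a=18
d=1 and a=2a₀=18 at k=8, so the next step gives (m, d) = (9, 11) again — its k=1 value — and the period has length 8.

[9; 1, 1, 2, 4, 2, 1, 1, 18]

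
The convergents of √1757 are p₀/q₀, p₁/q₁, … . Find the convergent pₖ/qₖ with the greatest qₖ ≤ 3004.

42210/1007

√1757 = [41; 1, 10, 1, 82, …] (period length 4).
Convergents:
  p_0/q_0 = 41/1
  p_1/q_1 = 42/1
  p_2/q_2 = 461/11
  p_3/q_3 = 503/12
  p_4/q_4 = 41707/995
  p_5/q_5 = 42210/1007
  p_6/q_6 = 463807/11065
q_5 = 1007 ≤ 3004 < 11065 = q_6, so the answer is 42210/1007.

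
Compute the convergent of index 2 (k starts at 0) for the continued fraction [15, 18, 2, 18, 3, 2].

Using pₖ = aₖpₖ₋₁ + pₖ₋₂, qₖ = aₖqₖ₋₁ + qₖ₋₂ (with p₋₁=1, p₋₂=0, q₋₁=0, q₋₂=1):
  k=0: a=15, p=15, q=1
  k=1: a=18, p=271, q=18
  k=2: a=2, p=557, q=37

557/37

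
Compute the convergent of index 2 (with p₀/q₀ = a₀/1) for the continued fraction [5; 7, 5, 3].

185/36

Using pₖ = aₖpₖ₋₁ + pₖ₋₂, qₖ = aₖqₖ₋₁ + qₖ₋₂ (with p₋₁=1, p₋₂=0, q₋₁=0, q₋₂=1):
  k=0: a=5, p=5, q=1
  k=1: a=7, p=36, q=7
  k=2: a=5, p=185, q=36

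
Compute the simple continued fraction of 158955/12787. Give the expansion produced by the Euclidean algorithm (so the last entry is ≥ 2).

158955 = 12·12787 + 5511
12787 = 2·5511 + 1765
5511 = 3·1765 + 216
1765 = 8·216 + 37
216 = 5·37 + 31
37 = 1·31 + 6
31 = 5·6 + 1
6 = 6·1 + 0  (stop)
So 158955/12787 = [12; 2, 3, 8, 5, 1, 5, 6].

[12; 2, 3, 8, 5, 1, 5, 6]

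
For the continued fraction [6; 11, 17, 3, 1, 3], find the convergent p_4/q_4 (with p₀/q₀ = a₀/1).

Using pₖ = aₖpₖ₋₁ + pₖ₋₂, qₖ = aₖqₖ₋₁ + qₖ₋₂ (with p₋₁=1, p₋₂=0, q₋₁=0, q₋₂=1):
  k=0: a=6, p=6, q=1
  k=1: a=11, p=67, q=11
  k=2: a=17, p=1145, q=188
  k=3: a=3, p=3502, q=575
  k=4: a=1, p=4647, q=763

4647/763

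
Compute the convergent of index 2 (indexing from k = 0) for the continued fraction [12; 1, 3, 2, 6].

Using pₖ = aₖpₖ₋₁ + pₖ₋₂, qₖ = aₖqₖ₋₁ + qₖ₋₂ (with p₋₁=1, p₋₂=0, q₋₁=0, q₋₂=1):
  k=0: a=12, p=12, q=1
  k=1: a=1, p=13, q=1
  k=2: a=3, p=51, q=4

51/4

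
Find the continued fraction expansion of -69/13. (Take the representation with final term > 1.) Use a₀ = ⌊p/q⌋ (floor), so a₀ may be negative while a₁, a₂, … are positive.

-69 = -6·13 + 9
13 = 1·9 + 4
9 = 2·4 + 1
4 = 4·1 + 0  (stop)
So -69/13 = [-6; 1, 2, 4].

[-6; 1, 2, 4]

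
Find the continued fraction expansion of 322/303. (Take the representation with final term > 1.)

322 = 1*303 + 19
303 = 15*19 + 18
19 = 1*18 + 1
18 = 18*1 + 0  (stop)
So 322/303 = [1; 15, 1, 18].

[1; 15, 1, 18]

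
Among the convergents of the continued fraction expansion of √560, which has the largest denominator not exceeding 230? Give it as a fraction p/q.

√560 = [23; 1, 1, 1, 46, …] (period length 4).
Convergents:
  p_0/q_0 = 23/1
  p_1/q_1 = 24/1
  p_2/q_2 = 47/2
  p_3/q_3 = 71/3
  p_4/q_4 = 3313/140
  p_5/q_5 = 3384/143
  p_6/q_6 = 6697/283
q_5 = 143 ≤ 230 < 283 = q_6, so the answer is 3384/143.

3384/143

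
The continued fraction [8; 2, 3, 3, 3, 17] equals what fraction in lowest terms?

Using pₖ = aₖpₖ₋₁ + pₖ₋₂ and qₖ = aₖqₖ₋₁ + qₖ₋₂:
  k=0: a=8, p=8, q=1
  k=1: a=2, p=17, q=2
  k=2: a=3, p=59, q=7
  k=3: a=3, p=194, q=23
  k=4: a=3, p=641, q=76
  k=5: a=17, p=11091, q=1315

11091/1315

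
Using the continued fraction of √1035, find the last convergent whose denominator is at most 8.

√1035 = [32; 5, 1, 5, 64, …] (period length 4).
Convergents:
  p_0/q_0 = 32/1
  p_1/q_1 = 161/5
  p_2/q_2 = 193/6
  p_3/q_3 = 1126/35
q_2 = 6 ≤ 8 < 35 = q_3, so the answer is 193/6.

193/6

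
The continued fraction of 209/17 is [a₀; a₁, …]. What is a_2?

2

209 = 12·17 + 5   →  a_0 = 12
17 = 3·5 + 2   →  a_1 = 3
5 = 2·2 + 1   →  a_2 = 2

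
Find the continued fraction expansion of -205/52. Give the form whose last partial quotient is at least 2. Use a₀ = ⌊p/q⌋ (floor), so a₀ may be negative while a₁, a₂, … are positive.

-205 = -4*52 + 3
52 = 17*3 + 1
3 = 3*1 + 0  (stop)
So -205/52 = [-4; 17, 3].

[-4; 17, 3]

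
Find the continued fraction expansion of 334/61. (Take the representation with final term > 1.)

[5; 2, 9, 1, 2]

334 = 5*61 + 29
61 = 2*29 + 3
29 = 9*3 + 2
3 = 1*2 + 1
2 = 2*1 + 0  (stop)
So 334/61 = [5; 2, 9, 1, 2].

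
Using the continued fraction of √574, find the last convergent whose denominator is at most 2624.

27576/1151

√574 = [23; 1, 22, 1, 46, …] (period length 4).
Convergents:
  p_0/q_0 = 23/1
  p_1/q_1 = 24/1
  p_2/q_2 = 551/23
  p_3/q_3 = 575/24
  p_4/q_4 = 27001/1127
  p_5/q_5 = 27576/1151
  p_6/q_6 = 633673/26449
q_5 = 1151 ≤ 2624 < 26449 = q_6, so the answer is 27576/1151.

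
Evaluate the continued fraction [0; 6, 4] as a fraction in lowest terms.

Fold from the inside: start with 4/1.
  6 + 1/4 = 25/4
  0 + 4/25 = 4/25

4/25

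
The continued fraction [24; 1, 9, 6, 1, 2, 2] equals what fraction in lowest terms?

Using pₖ = aₖpₖ₋₁ + pₖ₋₂ and qₖ = aₖqₖ₋₁ + qₖ₋₂:
  k=0: a=24, p=24, q=1
  k=1: a=1, p=25, q=1
  k=2: a=9, p=249, q=10
  k=3: a=6, p=1519, q=61
  k=4: a=1, p=1768, q=71
  k=5: a=2, p=5055, q=203
  k=6: a=2, p=11878, q=477

11878/477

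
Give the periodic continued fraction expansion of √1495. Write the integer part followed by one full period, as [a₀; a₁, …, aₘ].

[38; 1, 1, 1, 76]

a₀ = ⌊√1495⌋ = 38.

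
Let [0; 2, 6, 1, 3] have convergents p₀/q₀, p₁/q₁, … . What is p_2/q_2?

6/13

Using pₖ = aₖpₖ₋₁ + pₖ₋₂, qₖ = aₖqₖ₋₁ + qₖ₋₂ (with p₋₁=1, p₋₂=0, q₋₁=0, q₋₂=1):
  k=0: a=0, p=0, q=1
  k=1: a=2, p=1, q=2
  k=2: a=6, p=6, q=13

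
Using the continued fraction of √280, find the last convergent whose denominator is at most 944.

8467/506

√280 = [16; 1, 2, 1, 2, 1, 32, …] (period length 6).
Convergents:
  p_0/q_0 = 16/1
  p_1/q_1 = 17/1
  p_2/q_2 = 50/3
  p_3/q_3 = 67/4
  p_4/q_4 = 184/11
  p_5/q_5 = 251/15
  p_6/q_6 = 8216/491
  p_7/q_7 = 8467/506
  p_8/q_8 = 25150/1503
q_7 = 506 ≤ 944 < 1503 = q_8, so the answer is 8467/506.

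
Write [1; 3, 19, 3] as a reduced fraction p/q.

235/177

Fold from the inside: start with 3/1.
  19 + 1/3 = 58/3
  3 + 3/58 = 177/58
  1 + 58/177 = 235/177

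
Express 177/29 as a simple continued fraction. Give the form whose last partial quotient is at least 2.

[6; 9, 1, 2]

177 = 6×29 + 3
29 = 9×3 + 2
3 = 1×2 + 1
2 = 2×1 + 0  (stop)
So 177/29 = [6; 9, 1, 2].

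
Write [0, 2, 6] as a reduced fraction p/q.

6/13

Using pₖ = aₖpₖ₋₁ + pₖ₋₂ and qₖ = aₖqₖ₋₁ + qₖ₋₂:
  k=0: a=0, p=0, q=1
  k=1: a=2, p=1, q=2
  k=2: a=6, p=6, q=13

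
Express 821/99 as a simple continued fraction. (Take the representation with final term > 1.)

821 = 8·99 + 29
99 = 3·29 + 12
29 = 2·12 + 5
12 = 2·5 + 2
5 = 2·2 + 1
2 = 2·1 + 0  (stop)
So 821/99 = [8; 3, 2, 2, 2, 2].

[8; 3, 2, 2, 2, 2]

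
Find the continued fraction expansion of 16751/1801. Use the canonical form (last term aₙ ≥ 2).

16751 = 9·1801 + 542
1801 = 3·542 + 175
542 = 3·175 + 17
175 = 10·17 + 5
17 = 3·5 + 2
5 = 2·2 + 1
2 = 2·1 + 0  (stop)
So 16751/1801 = [9; 3, 3, 10, 3, 2, 2].

[9; 3, 3, 10, 3, 2, 2]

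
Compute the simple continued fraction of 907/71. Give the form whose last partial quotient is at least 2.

907 = 12·71 + 55
71 = 1·55 + 16
55 = 3·16 + 7
16 = 2·7 + 2
7 = 3·2 + 1
2 = 2·1 + 0  (stop)
So 907/71 = [12; 1, 3, 2, 3, 2].

[12; 1, 3, 2, 3, 2]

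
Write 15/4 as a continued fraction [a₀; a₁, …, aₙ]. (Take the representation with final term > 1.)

15 = 3*4 + 3
4 = 1*3 + 1
3 = 3*1 + 0  (stop)
So 15/4 = [3; 1, 3].

[3; 1, 3]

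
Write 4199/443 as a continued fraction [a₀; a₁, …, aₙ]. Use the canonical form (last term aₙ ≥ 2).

4199 = 9*443 + 212
443 = 2*212 + 19
212 = 11*19 + 3
19 = 6*3 + 1
3 = 3*1 + 0  (stop)
So 4199/443 = [9; 2, 11, 6, 3].

[9; 2, 11, 6, 3]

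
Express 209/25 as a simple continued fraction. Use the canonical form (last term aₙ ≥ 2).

[8; 2, 1, 3, 2]

209 = 8×25 + 9
25 = 2×9 + 7
9 = 1×7 + 2
7 = 3×2 + 1
2 = 2×1 + 0  (stop)
So 209/25 = [8; 2, 1, 3, 2].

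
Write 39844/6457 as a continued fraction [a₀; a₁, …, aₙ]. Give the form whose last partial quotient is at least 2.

39844 = 6·6457 + 1102
6457 = 5·1102 + 947
1102 = 1·947 + 155
947 = 6·155 + 17
155 = 9·17 + 2
17 = 8·2 + 1
2 = 2·1 + 0  (stop)
So 39844/6457 = [6; 5, 1, 6, 9, 8, 2].

[6; 5, 1, 6, 9, 8, 2]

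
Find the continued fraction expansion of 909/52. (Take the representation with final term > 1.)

909 = 17×52 + 25
52 = 2×25 + 2
25 = 12×2 + 1
2 = 2×1 + 0  (stop)
So 909/52 = [17; 2, 12, 2].

[17; 2, 12, 2]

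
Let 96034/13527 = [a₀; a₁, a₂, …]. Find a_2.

17

96034 = 7·13527 + 1345   →  a_0 = 7
13527 = 10·1345 + 77   →  a_1 = 10
1345 = 17·77 + 36   →  a_2 = 17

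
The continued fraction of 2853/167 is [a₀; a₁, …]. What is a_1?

11

2853 = 17·167 + 14   →  a_0 = 17
167 = 11·14 + 13   →  a_1 = 11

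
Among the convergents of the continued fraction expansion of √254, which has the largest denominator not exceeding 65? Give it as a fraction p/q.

√254 = [15; 1, 14, 1, 30, …] (period length 4).
Convergents:
  p_0/q_0 = 15/1
  p_1/q_1 = 16/1
  p_2/q_2 = 239/15
  p_3/q_3 = 255/16
  p_4/q_4 = 7889/495
q_3 = 16 ≤ 65 < 495 = q_4, so the answer is 255/16.

255/16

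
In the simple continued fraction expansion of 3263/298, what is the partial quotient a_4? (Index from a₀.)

3263 = 10·298 + 283   →  a_0 = 10
298 = 1·283 + 15   →  a_1 = 1
283 = 18·15 + 13   →  a_2 = 18
15 = 1·13 + 2   →  a_3 = 1
13 = 6·2 + 1   →  a_4 = 6

6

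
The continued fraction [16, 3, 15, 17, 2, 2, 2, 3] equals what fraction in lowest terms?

Using pₖ = aₖpₖ₋₁ + pₖ₋₂ and qₖ = aₖqₖ₋₁ + qₖ₋₂:
  k=0: a=16, p=16, q=1
  k=1: a=3, p=49, q=3
  k=2: a=15, p=751, q=46
  k=3: a=17, p=12816, q=785
  k=4: a=2, p=26383, q=1616
  k=5: a=2, p=65582, q=4017
  k=6: a=2, p=157547, q=9650
  k=7: a=3, p=538223, q=32967

538223/32967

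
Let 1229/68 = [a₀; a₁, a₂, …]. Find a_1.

1229 = 18·68 + 5   →  a_0 = 18
68 = 13·5 + 3   →  a_1 = 13

13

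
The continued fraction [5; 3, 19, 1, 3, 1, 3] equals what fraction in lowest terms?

6111/1147

Using pₖ = aₖpₖ₋₁ + pₖ₋₂ and qₖ = aₖqₖ₋₁ + qₖ₋₂:
  k=0: a=5, p=5, q=1
  k=1: a=3, p=16, q=3
  k=2: a=19, p=309, q=58
  k=3: a=1, p=325, q=61
  k=4: a=3, p=1284, q=241
  k=5: a=1, p=1609, q=302
  k=6: a=3, p=6111, q=1147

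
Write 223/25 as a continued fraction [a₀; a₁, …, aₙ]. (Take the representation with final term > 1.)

223 = 8×25 + 23
25 = 1×23 + 2
23 = 11×2 + 1
2 = 2×1 + 0  (stop)
So 223/25 = [8; 1, 11, 2].

[8; 1, 11, 2]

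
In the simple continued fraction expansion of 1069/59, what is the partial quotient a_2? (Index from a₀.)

1069 = 18·59 + 7   →  a_0 = 18
59 = 8·7 + 3   →  a_1 = 8
7 = 2·3 + 1   →  a_2 = 2

2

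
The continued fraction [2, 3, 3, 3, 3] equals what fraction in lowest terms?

Fold from the inside: start with 3/1.
  3 + 1/3 = 10/3
  3 + 3/10 = 33/10
  3 + 10/33 = 109/33
  2 + 33/109 = 251/109

251/109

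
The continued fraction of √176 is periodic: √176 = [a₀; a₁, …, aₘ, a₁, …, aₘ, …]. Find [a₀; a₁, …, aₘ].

[13; 3, 1, 3, 26]

a₀ = ⌊√176⌋ = 13.
With m₀=0, d₀=1 and mₖ₊₁ = dₖaₖ − mₖ, dₖ₊₁ = (n − mₖ₊₁²)/dₖ, aₖ₊₁ = ⌊(a₀+mₖ₊₁)/dₖ₊₁⌋:
  k=1: m=13, d=7, a=3
  k=2: m=8, d=16, a=1
  k=3: m=8, d=7, a=3
  k=4: m=13, d=1, a=26
d=1 and a=2a₀=26 at k=4, so the next step gives (m, d) = (13, 7) again — its k=1 value — and the period has length 4.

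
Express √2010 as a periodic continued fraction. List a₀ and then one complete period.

[44; 1, 4, 1, 88]

a₀ = ⌊√2010⌋ = 44.
With m₀=0, d₀=1 and mₖ₊₁ = dₖaₖ − mₖ, dₖ₊₁ = (n − mₖ₊₁²)/dₖ, aₖ₊₁ = ⌊(a₀+mₖ₊₁)/dₖ₊₁⌋:
  k=1: m=44, d=74, a=1
  k=2: m=30, d=15, a=4
  k=3: m=30, d=74, a=1
  k=4: m=44, d=1, a=88
d=1 and a=2a₀=88 at k=4, so the next step gives (m, d) = (44, 74) again — its k=1 value — and the period has length 4.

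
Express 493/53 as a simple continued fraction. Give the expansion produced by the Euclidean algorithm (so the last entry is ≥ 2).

493 = 9*53 + 16
53 = 3*16 + 5
16 = 3*5 + 1
5 = 5*1 + 0  (stop)
So 493/53 = [9; 3, 3, 5].

[9; 3, 3, 5]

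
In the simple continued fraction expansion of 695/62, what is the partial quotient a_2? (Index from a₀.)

695 = 11·62 + 13   →  a_0 = 11
62 = 4·13 + 10   →  a_1 = 4
13 = 1·10 + 3   →  a_2 = 1

1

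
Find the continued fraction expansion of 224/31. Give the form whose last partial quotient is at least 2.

[7; 4, 2, 3]

224 = 7·31 + 7
31 = 4·7 + 3
7 = 2·3 + 1
3 = 3·1 + 0  (stop)
So 224/31 = [7; 4, 2, 3].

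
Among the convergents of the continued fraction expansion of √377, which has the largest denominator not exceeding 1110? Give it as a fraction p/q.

√377 = [19; 2, 2, 2, 38, …] (period length 4).
Convergents:
  p_0/q_0 = 19/1
  p_1/q_1 = 39/2
  p_2/q_2 = 97/5
  p_3/q_3 = 233/12
  p_4/q_4 = 8951/461
  p_5/q_5 = 18135/934
  p_6/q_6 = 45221/2329
q_5 = 934 ≤ 1110 < 2329 = q_6, so the answer is 18135/934.

18135/934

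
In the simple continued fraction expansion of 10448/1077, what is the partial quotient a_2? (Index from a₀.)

10448 = 9·1077 + 755   →  a_0 = 9
1077 = 1·755 + 322   →  a_1 = 1
755 = 2·322 + 111   →  a_2 = 2

2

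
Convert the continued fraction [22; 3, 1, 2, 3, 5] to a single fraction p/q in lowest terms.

4365/196

Using pₖ = aₖpₖ₋₁ + pₖ₋₂ and qₖ = aₖqₖ₋₁ + qₖ₋₂:
  k=0: a=22, p=22, q=1
  k=1: a=3, p=67, q=3
  k=2: a=1, p=89, q=4
  k=3: a=2, p=245, q=11
  k=4: a=3, p=824, q=37
  k=5: a=5, p=4365, q=196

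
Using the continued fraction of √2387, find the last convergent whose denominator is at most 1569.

√2387 = [48; 1, 5, 1, 96, …] (period length 4).
Convergents:
  p_0/q_0 = 48/1
  p_1/q_1 = 49/1
  p_2/q_2 = 293/6
  p_3/q_3 = 342/7
  p_4/q_4 = 33125/678
  p_5/q_5 = 33467/685
  p_6/q_6 = 200460/4103
q_5 = 685 ≤ 1569 < 4103 = q_6, so the answer is 33467/685.

33467/685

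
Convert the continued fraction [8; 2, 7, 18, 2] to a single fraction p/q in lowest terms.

Fold from the inside: start with 2/1.
  18 + 1/2 = 37/2
  7 + 2/37 = 261/37
  2 + 37/261 = 559/261
  8 + 261/559 = 4733/559

4733/559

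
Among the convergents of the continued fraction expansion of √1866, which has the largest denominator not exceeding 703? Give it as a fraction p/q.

15551/360

√1866 = [43; 5, 14, 5, 86, …] (period length 4).
Convergents:
  p_0/q_0 = 43/1
  p_1/q_1 = 216/5
  p_2/q_2 = 3067/71
  p_3/q_3 = 15551/360
  p_4/q_4 = 1340453/31031
q_3 = 360 ≤ 703 < 31031 = q_4, so the answer is 15551/360.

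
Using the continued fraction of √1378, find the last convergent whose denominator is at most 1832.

42801/1153

√1378 = [37; 8, 4, 4, 8, 74, …] (period length 5).
Convergents:
  p_0/q_0 = 37/1
  p_1/q_1 = 297/8
  p_2/q_2 = 1225/33
  p_3/q_3 = 5197/140
  p_4/q_4 = 42801/1153
  p_5/q_5 = 3172471/85462
q_4 = 1153 ≤ 1832 < 85462 = q_5, so the answer is 42801/1153.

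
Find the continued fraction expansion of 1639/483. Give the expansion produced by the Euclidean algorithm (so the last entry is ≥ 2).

[3; 2, 1, 1, 5, 2, 3, 2]

1639 = 3·483 + 190
483 = 2·190 + 103
190 = 1·103 + 87
103 = 1·87 + 16
87 = 5·16 + 7
16 = 2·7 + 2
7 = 3·2 + 1
2 = 2·1 + 0  (stop)
So 1639/483 = [3; 2, 1, 1, 5, 2, 3, 2].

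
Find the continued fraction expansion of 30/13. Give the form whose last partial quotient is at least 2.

[2; 3, 4]

30 = 2*13 + 4
13 = 3*4 + 1
4 = 4*1 + 0  (stop)
So 30/13 = [2; 3, 4].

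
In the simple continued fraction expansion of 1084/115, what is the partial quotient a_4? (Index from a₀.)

7

1084 = 9·115 + 49   →  a_0 = 9
115 = 2·49 + 17   →  a_1 = 2
49 = 2·17 + 15   →  a_2 = 2
17 = 1·15 + 2   →  a_3 = 1
15 = 7·2 + 1   →  a_4 = 7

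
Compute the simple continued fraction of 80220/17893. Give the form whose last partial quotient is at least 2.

[4; 2, 14, 2, 17, 17]

80220 = 4·17893 + 8648
17893 = 2·8648 + 597
8648 = 14·597 + 290
597 = 2·290 + 17
290 = 17·17 + 1
17 = 17·1 + 0  (stop)
So 80220/17893 = [4; 2, 14, 2, 17, 17].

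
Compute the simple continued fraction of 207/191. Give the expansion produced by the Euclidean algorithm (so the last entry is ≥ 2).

207 = 1*191 + 16
191 = 11*16 + 15
16 = 1*15 + 1
15 = 15*1 + 0  (stop)
So 207/191 = [1; 11, 1, 15].

[1; 11, 1, 15]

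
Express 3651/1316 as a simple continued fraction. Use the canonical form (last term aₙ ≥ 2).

[2; 1, 3, 2, 3, 8, 5]

3651 = 2*1316 + 1019
1316 = 1*1019 + 297
1019 = 3*297 + 128
297 = 2*128 + 41
128 = 3*41 + 5
41 = 8*5 + 1
5 = 5*1 + 0  (stop)
So 3651/1316 = [2; 1, 3, 2, 3, 8, 5].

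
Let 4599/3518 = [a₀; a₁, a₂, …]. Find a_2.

3

4599 = 1·3518 + 1081   →  a_0 = 1
3518 = 3·1081 + 275   →  a_1 = 3
1081 = 3·275 + 256   →  a_2 = 3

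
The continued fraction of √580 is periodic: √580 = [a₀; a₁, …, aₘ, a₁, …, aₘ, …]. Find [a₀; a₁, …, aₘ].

[24; 12, 48]

a₀ = ⌊√580⌋ = 24.
With m₀=0, d₀=1 and mₖ₊₁ = dₖaₖ − mₖ, dₖ₊₁ = (n − mₖ₊₁²)/dₖ, aₖ₊₁ = ⌊(a₀+mₖ₊₁)/dₖ₊₁⌋:
  k=1: m=24, d=4, a=12
  k=2: m=24, d=1, a=48
d=1 and a=2a₀=48 at k=2, so the next step gives (m, d) = (24, 4) again — its k=1 value — and the period has length 2.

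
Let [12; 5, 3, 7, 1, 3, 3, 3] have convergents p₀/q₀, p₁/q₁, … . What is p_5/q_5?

6289/516

Using pₖ = aₖpₖ₋₁ + pₖ₋₂, qₖ = aₖqₖ₋₁ + qₖ₋₂ (with p₋₁=1, p₋₂=0, q₋₁=0, q₋₂=1):
  k=0: a=12, p=12, q=1
  k=1: a=5, p=61, q=5
  k=2: a=3, p=195, q=16
  k=3: a=7, p=1426, q=117
  k=4: a=1, p=1621, q=133
  k=5: a=3, p=6289, q=516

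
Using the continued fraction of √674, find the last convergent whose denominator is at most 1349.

√674 = [25; 1, 24, 1, 50, …] (period length 4).
Convergents:
  p_0/q_0 = 25/1
  p_1/q_1 = 26/1
  p_2/q_2 = 649/25
  p_3/q_3 = 675/26
  p_4/q_4 = 34399/1325
  p_5/q_5 = 35074/1351
q_4 = 1325 ≤ 1349 < 1351 = q_5, so the answer is 34399/1325.

34399/1325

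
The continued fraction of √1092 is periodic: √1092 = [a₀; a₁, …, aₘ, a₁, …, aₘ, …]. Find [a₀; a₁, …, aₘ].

a₀ = ⌊√1092⌋ = 33.

[33; 22, 66]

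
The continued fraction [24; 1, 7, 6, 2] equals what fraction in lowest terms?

2637/106

Fold from the inside: start with 2/1.
  6 + 1/2 = 13/2
  7 + 2/13 = 93/13
  1 + 13/93 = 106/93
  24 + 93/106 = 2637/106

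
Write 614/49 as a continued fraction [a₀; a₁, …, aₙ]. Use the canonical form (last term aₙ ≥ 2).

614 = 12×49 + 26
49 = 1×26 + 23
26 = 1×23 + 3
23 = 7×3 + 2
3 = 1×2 + 1
2 = 2×1 + 0  (stop)
So 614/49 = [12; 1, 1, 7, 1, 2].

[12; 1, 1, 7, 1, 2]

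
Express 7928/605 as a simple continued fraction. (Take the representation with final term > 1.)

[13; 9, 1, 1, 1, 1, 12]

7928 = 13×605 + 63
605 = 9×63 + 38
63 = 1×38 + 25
38 = 1×25 + 13
25 = 1×13 + 12
13 = 1×12 + 1
12 = 12×1 + 0  (stop)
So 7928/605 = [13; 9, 1, 1, 1, 1, 12].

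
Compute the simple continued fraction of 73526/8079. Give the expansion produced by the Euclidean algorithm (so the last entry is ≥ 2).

[9; 9, 1, 10, 2, 11, 3]

73526 = 9×8079 + 815
8079 = 9×815 + 744
815 = 1×744 + 71
744 = 10×71 + 34
71 = 2×34 + 3
34 = 11×3 + 1
3 = 3×1 + 0  (stop)
So 73526/8079 = [9; 9, 1, 10, 2, 11, 3].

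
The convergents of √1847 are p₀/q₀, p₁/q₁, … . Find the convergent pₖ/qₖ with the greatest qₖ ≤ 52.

√1847 = [42; 1, 41, 1, 84, …] (period length 4).
Convergents:
  p_0/q_0 = 42/1
  p_1/q_1 = 43/1
  p_2/q_2 = 1805/42
  p_3/q_3 = 1848/43
  p_4/q_4 = 157037/3654
q_3 = 43 ≤ 52 < 3654 = q_4, so the answer is 1848/43.

1848/43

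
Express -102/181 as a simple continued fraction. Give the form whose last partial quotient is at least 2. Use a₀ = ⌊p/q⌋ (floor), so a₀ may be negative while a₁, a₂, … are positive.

[-1; 2, 3, 2, 3, 3]

-102 = -1×181 + 79
181 = 2×79 + 23
79 = 3×23 + 10
23 = 2×10 + 3
10 = 3×3 + 1
3 = 3×1 + 0  (stop)
So -102/181 = [-1; 2, 3, 2, 3, 3].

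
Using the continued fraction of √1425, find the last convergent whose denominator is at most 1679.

45601/1208

√1425 = [37; 1, 2, 1, 74, …] (period length 4).
Convergents:
  p_0/q_0 = 37/1
  p_1/q_1 = 38/1
  p_2/q_2 = 113/3
  p_3/q_3 = 151/4
  p_4/q_4 = 11287/299
  p_5/q_5 = 11438/303
  p_6/q_6 = 34163/905
  p_7/q_7 = 45601/1208
  p_8/q_8 = 3408637/90297
q_7 = 1208 ≤ 1679 < 90297 = q_8, so the answer is 45601/1208.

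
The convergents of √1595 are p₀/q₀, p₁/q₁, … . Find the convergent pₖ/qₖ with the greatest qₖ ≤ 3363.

√1595 = [39; 1, 14, 1, 78, …] (period length 4).
Convergents:
  p_0/q_0 = 39/1
  p_1/q_1 = 40/1
  p_2/q_2 = 599/15
  p_3/q_3 = 639/16
  p_4/q_4 = 50441/1263
  p_5/q_5 = 51080/1279
  p_6/q_6 = 765561/19169
q_5 = 1279 ≤ 3363 < 19169 = q_6, so the answer is 51080/1279.

51080/1279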